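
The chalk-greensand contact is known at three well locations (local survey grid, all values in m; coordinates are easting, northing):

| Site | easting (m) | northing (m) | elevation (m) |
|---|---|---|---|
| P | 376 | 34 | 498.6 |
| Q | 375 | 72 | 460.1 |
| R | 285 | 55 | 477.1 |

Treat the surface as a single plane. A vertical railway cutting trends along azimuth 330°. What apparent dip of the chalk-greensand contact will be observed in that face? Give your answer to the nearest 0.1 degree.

41.3°

Two edge vectors: P→Q = (-1, 38, -38.5), P→R = (-91, 21, -21.5).
Normal n = (P→Q) × (P→R) = (-8.5, 3482, 3437).
So ∂z/∂easting = −n_x/n_z = 0.00247 and ∂z/∂northing = −n_y/n_z = −1.01309.
Unit vector along 330° is (sin 330°, cos 330°) = (-0.5000, 0.8660).
Slope in that direction = a·(-0.5000) + b·(0.8660) = −0.87860.
Apparent dip = arctan|0.87860| = 41.3° (true dip is 45.4°, so apparent ≤ true as expected).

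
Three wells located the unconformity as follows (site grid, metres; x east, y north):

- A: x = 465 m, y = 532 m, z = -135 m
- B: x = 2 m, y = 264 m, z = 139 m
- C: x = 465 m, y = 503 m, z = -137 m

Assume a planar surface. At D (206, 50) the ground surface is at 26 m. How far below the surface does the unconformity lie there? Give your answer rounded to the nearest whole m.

Two edge vectors: A→B = (-463, -268, 274), A→C = (0, -29, -2).
Normal n = (A→B) × (A→C) = (8482, -926, 13427).
So ∂z/∂x = −n_x/n_z = −0.63171 and ∂z/∂y = −n_y/n_z = 0.06897.
Intercept c from A: -135 + 293.75 − 36.69 = 122.06.
At (206, 50): z_contact = −130.1 + 3.4 + 122.06 = -4.6 m.
Depth below ground = 26 − (-4.6) = 31 m.

31 m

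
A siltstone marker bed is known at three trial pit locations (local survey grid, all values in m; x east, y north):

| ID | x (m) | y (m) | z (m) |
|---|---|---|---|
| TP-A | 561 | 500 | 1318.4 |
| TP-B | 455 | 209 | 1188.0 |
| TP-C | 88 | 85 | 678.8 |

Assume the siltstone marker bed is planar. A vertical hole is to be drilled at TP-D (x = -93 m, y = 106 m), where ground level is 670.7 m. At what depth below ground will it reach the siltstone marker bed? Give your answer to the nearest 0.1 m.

Two edge vectors: TP-A→TP-B = (-106, -291, -130.4), TP-A→TP-C = (-473, -415, -639.6).
Normal n = (TP-A→TP-B) × (TP-A→TP-C) = (132007.6, -6118.4, -93653).
So ∂z/∂x = −n_x/n_z = 1.40954 and ∂z/∂y = −n_y/n_z = −0.06533.
Intercept c from TP-A: 1318.4 − 790.75 + 32.67 = 560.31.
At (-93, 106): z_contact = −131.09 − 6.93 + 560.31 = 422.30 m.
Depth below ground = 670.7 − 422.30 = 248.4 m.

248.4 m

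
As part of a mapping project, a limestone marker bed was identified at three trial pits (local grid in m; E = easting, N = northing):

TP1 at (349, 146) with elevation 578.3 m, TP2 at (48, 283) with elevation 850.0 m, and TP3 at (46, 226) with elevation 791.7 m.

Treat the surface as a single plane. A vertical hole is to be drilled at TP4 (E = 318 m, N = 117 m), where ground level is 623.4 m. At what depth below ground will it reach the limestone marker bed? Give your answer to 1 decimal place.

Two edge vectors: TP1→TP2 = (-301, 137, 271.7), TP1→TP3 = (-303, 80, 213.4).
Normal n = (TP1→TP2) × (TP1→TP3) = (7499.8, -18091.7, 17431).
So ∂z/∂E = −n_x/n_z = −0.43026 and ∂z/∂N = −n_y/n_z = 1.03790.
Intercept c from TP1: 578.3 + 150.16 − 151.53 = 576.93.
At (318, 117): z_contact = −136.82 + 121.43 + 576.93 = 561.54 m.
Depth below ground = 623.4 − 561.54 = 61.9 m.

61.9 m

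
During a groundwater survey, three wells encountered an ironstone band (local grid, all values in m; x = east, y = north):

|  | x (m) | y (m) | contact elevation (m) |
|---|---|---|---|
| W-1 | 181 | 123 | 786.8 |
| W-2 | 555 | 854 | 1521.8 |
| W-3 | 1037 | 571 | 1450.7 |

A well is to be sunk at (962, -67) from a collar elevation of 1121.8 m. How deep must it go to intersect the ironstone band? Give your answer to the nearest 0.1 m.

227.0 m

Two edge vectors: W-1→W-2 = (374, 731, 735), W-1→W-3 = (856, 448, 663.9).
Normal n = (W-1→W-2) × (W-1→W-3) = (156030.9, 380861.4, -458184).
So ∂z/∂x = −n_x/n_z = 0.340542 and ∂z/∂y = −n_y/n_z = 0.831241.
Intercept c from W-1: 786.8 − 61.64 − 102.24 = 622.92.
At (962, -67): z_contact = 327.60 − 55.69 + 622.92 = 894.83 m.
Depth below ground = 1121.8 − 894.83 = 227.0 m.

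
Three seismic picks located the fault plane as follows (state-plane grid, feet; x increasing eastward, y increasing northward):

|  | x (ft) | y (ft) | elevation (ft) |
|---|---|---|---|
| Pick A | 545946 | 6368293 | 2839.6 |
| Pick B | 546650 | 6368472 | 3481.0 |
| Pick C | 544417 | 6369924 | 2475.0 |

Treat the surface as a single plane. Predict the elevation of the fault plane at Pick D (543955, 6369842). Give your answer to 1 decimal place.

2072.1 ft

Two edge vectors: Pick A→Pick B = (704, 179, 641.4), Pick A→Pick C = (-1529, 1631, -364.6).
Normal n = (Pick A→Pick B) × (Pick A→Pick C) = (-1111386.8, -724022.2, 1421915).
So ∂z/∂x = −n_x/n_z = 0.781612684 and ∂z/∂y = −n_y/n_z = 0.509188102.
Intercept c from Pick A: 2839.6 − 426718.32 − 3242659.03 = −3666537.74.
At (543955, 6369842): z = 425162.1 + 3243447.8 − 3666537.74 = 2072.1 ft.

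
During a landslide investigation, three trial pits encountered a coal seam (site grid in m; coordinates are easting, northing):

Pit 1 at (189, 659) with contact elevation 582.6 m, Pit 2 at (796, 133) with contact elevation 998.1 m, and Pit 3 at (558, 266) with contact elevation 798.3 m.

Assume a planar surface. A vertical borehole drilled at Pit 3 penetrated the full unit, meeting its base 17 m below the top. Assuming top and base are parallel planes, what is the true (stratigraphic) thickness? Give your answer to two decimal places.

Two edge vectors: Pit 1→Pit 2 = (607, -526, 415.5), Pit 1→Pit 3 = (369, -393, 215.7).
Normal n = (Pit 1→Pit 2) × (Pit 1→Pit 3) = (49833.3, 22389.6, -44457).
So ∂z/∂easting = −n_x/n_z = 1.12093 and ∂z/∂northing = −n_y/n_z = 0.50362.
|∇z| = √(a²+b²) = 1.22887, so dip δ = arctan(1.22887) = 50.86°.
True thickness = vertical thickness × cos δ = 17 × cos 50.86° = 10.73 m.

10.73 m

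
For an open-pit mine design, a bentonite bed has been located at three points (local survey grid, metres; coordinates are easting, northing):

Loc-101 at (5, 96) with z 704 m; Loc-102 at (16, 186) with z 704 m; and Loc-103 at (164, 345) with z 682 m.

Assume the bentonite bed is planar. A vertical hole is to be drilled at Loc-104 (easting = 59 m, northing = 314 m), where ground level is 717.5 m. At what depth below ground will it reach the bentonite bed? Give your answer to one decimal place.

Let the plane be z = a·easting + b·northing + c.
Loc-102−Loc-101: 11a + 90b = 0;  Loc-103−Loc-101: 159a + 249b = −22.
Solving gives a = −0.17112, b = 0.02091.
Then c = 704 − a·5 − b·96 = 702.85.
At (59, 314): z_contact = −10.10 + 6.57 + 702.85 = 699.32 m.
Depth below ground = 717.5 − 699.32 = 18.2 m.

18.2 m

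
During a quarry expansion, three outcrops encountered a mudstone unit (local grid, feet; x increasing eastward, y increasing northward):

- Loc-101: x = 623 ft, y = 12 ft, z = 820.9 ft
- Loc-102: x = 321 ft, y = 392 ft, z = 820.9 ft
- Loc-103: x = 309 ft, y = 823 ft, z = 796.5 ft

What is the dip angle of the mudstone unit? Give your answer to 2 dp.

Let the plane be z = a·x + b·y + c.
Loc-102−Loc-101: −302a + 380b = 0;  Loc-103−Loc-101: −314a + 811b = −24.4.
Solving gives a = −0.07382, b = −0.05867.
Gradient magnitude |∇z| = √(a² + b²) = √(0.00545 + 0.00344) = 0.09429.
True dip = arctan(0.09429) = 5.39°, dipping toward NE (azimuth ≈ 052°).

5.39°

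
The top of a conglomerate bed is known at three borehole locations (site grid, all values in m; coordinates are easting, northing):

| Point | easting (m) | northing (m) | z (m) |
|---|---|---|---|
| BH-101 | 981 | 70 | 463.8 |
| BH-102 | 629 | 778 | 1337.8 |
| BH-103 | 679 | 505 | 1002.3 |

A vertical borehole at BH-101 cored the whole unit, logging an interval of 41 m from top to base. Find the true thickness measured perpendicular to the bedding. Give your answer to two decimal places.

Let the plane be z = a·easting + b·northing + c.
BH-102−BH-101: −352a + 708b = 874;  BH-103−BH-101: −302a + 435b = 538.5.
Solving gives a = −0.01760, b = 1.22572.
|∇z| = √(a²+b²) = 1.22584, so dip δ = arctan(1.22584) = 50.79°.
True thickness = vertical thickness × cos δ = 41 × cos 50.79° = 25.92 m.

25.92 m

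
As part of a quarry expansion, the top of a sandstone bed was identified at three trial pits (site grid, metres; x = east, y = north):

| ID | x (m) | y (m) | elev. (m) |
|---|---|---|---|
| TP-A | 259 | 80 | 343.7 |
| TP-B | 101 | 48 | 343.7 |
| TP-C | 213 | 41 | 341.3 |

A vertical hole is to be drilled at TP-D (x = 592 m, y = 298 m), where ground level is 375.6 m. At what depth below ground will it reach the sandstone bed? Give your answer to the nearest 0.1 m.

19.7 m

Let the plane be z = a·x + b·y + c.
TP-B−TP-A: −158a − 32b = 0;  TP-C−TP-A: −46a − 39b = −2.4.
Solving gives a = −0.01638, b = 0.08085.
Then c = 343.7 − a·259 − b·80 = 341.47.
At (592, 298): z_contact = −9.69 + 24.09 + 341.47 = 355.87 m.
Depth below ground = 375.6 − 355.87 = 19.7 m.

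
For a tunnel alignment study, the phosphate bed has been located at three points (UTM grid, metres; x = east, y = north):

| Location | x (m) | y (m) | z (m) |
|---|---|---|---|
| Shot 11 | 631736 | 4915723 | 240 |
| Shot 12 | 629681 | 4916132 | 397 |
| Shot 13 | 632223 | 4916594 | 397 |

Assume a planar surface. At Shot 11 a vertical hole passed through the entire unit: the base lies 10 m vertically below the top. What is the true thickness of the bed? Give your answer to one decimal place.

Two edge vectors: Shot 11→Shot 12 = (-2055, 409, 157), Shot 11→Shot 13 = (487, 871, 157).
Normal n = (Shot 11→Shot 12) × (Shot 11→Shot 13) = (-72534, 399094, -1989088).
So ∂z/∂x = −n_x/n_z = −0.03647 and ∂z/∂y = −n_y/n_z = 0.20064.
|∇z| = √(a²+b²) = 0.20393, so dip δ = arctan(0.20393) = 11.53°.
True thickness = vertical thickness × cos δ = 10 × cos 11.53° = 9.8 m.

9.8 m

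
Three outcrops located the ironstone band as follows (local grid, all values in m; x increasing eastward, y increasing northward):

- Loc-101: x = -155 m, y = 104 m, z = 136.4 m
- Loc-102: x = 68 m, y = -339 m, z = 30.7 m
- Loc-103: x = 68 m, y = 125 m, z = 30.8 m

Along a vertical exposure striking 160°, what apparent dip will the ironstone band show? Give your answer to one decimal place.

9.2°

Two edge vectors: Loc-101→Loc-102 = (223, -443, -105.7), Loc-101→Loc-103 = (223, 21, -105.6).
Normal n = (Loc-101→Loc-102) × (Loc-101→Loc-103) = (49000.5, -22.3, 103472).
So ∂z/∂x = −n_x/n_z = −0.47356 and ∂z/∂y = −n_y/n_z = 0.00022.
Unit vector along 160° is (sin 160°, cos 160°) = (0.3420, -0.9397).
Slope in that direction = a·(0.3420) + b·(-0.9397) = −0.16217.
Apparent dip = arctan|0.16217| = 9.2° (true dip is 25.3°, so apparent ≤ true as expected).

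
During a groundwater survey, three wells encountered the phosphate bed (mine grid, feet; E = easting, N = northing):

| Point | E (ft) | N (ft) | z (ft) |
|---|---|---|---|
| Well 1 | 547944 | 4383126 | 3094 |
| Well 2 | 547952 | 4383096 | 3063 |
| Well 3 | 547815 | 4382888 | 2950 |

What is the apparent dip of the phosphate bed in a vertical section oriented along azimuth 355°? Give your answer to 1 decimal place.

Two edge vectors: Well 1→Well 2 = (8, -30, -31), Well 1→Well 3 = (-129, -238, -144).
Normal n = (Well 1→Well 2) × (Well 1→Well 3) = (-3058, 5151, -5774).
So ∂z/∂E = −n_x/n_z = −0.52962 and ∂z/∂N = −n_y/n_z = 0.89210.
Unit vector along 355° is (sin 355°, cos 355°) = (-0.0872, 0.9962).
Slope in that direction = a·(-0.0872) + b·(0.9962) = 0.93487.
Apparent dip = arctan|0.93487| = 43.1° (true dip is 46.1°, so apparent ≤ true as expected).

43.1°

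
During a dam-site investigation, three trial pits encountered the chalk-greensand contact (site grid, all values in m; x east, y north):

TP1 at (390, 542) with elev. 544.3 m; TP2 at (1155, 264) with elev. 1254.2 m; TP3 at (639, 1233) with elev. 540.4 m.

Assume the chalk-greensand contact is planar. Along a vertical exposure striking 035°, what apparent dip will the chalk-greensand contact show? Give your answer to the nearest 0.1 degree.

12.6°

Two edge vectors: TP1→TP2 = (765, -278, 709.9), TP1→TP3 = (249, 691, -3.9).
Normal n = (TP1→TP2) × (TP1→TP3) = (-489456.7, 179748.6, 597837).
So ∂z/∂x = −n_x/n_z = 0.81871 and ∂z/∂y = −n_y/n_z = −0.30066.
Unit vector along 035° is (sin 35°, cos 35°) = (0.5736, 0.8192).
Slope in that direction = a·(0.5736) + b·(0.8192) = 0.22330.
Apparent dip = arctan|0.22330| = 12.6° (true dip is 41.1°, so apparent ≤ true as expected).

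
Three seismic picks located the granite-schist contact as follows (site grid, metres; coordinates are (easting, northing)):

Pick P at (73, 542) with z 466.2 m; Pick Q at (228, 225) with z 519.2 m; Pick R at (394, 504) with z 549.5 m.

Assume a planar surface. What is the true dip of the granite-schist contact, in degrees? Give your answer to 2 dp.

14.47°

Two edge vectors: Pick P→Pick Q = (155, -317, 53), Pick P→Pick R = (321, -38, 83.3).
Normal n = (Pick P→Pick Q) × (Pick P→Pick R) = (-24392.1, 4101.5, 95867).
So ∂z/∂E = −n_x/n_z = 0.25444 and ∂z/∂N = −n_y/n_z = −0.04278.
Gradient magnitude |∇z| = √(a² + b²) = √(0.06474 + 0.00183) = 0.25801.
True dip = arctan(0.25801) = 14.47°, dipping toward W (azimuth ≈ 280°).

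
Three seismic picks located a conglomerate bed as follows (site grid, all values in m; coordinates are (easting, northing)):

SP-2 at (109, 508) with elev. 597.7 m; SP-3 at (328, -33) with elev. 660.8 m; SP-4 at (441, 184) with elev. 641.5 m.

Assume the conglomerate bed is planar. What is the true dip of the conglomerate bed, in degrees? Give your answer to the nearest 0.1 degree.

Let the plane be z = a·E + b·N + c.
SP-3−SP-2: 219a − 541b = 63.1;  SP-4−SP-2: 332a − 324b = 43.8.
Solving gives a = 0.02992, b = −0.10452.
Gradient magnitude |∇z| = √(a² + b²) = √(0.00090 + 0.01092) = 0.10872.
True dip = arctan(0.10872) = 6.2°, dipping toward NNW (azimuth ≈ 344°).

6.2°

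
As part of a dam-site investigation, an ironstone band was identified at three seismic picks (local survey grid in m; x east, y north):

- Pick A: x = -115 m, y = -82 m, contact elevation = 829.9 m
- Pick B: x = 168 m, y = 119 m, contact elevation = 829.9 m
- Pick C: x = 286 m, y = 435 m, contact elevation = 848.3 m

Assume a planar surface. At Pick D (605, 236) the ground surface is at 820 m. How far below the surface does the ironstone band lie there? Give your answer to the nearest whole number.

5 m

Two edge vectors: Pick A→Pick B = (283, 201, 0), Pick A→Pick C = (401, 517, 18.4).
Normal n = (Pick A→Pick B) × (Pick A→Pick C) = (3698.4, -5207.2, 65710).
So ∂z/∂x = −n_x/n_z = −0.05628 and ∂z/∂y = −n_y/n_z = 0.07925.
Intercept c from Pick A: 829.9 − 6.47 + 6.50 = 829.93.
At (605, 236): z_contact = −34.1 + 18.7 + 829.93 = 814.6 m.
Depth below ground = 820 − 814.6 = 5 m.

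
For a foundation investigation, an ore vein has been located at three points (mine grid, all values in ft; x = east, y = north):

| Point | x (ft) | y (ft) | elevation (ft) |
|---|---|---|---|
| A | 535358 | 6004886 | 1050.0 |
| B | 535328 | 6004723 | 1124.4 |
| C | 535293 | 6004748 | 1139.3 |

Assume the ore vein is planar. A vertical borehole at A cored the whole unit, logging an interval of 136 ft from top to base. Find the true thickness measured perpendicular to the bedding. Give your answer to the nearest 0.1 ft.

109.1 ft

Two edge vectors: A→B = (-30, -163, 74.4), A→C = (-65, -138, 89.3).
Normal n = (A→B) × (A→C) = (-4288.7, -2157, -6455).
So ∂z/∂x = −n_x/n_z = −0.66440 and ∂z/∂y = −n_y/n_z = −0.33416.
|∇z| = √(a²+b²) = 0.74370, so dip δ = arctan(0.74370) = 36.64°.
True thickness = vertical thickness × cos δ = 136 × cos 36.64° = 109.1 ft.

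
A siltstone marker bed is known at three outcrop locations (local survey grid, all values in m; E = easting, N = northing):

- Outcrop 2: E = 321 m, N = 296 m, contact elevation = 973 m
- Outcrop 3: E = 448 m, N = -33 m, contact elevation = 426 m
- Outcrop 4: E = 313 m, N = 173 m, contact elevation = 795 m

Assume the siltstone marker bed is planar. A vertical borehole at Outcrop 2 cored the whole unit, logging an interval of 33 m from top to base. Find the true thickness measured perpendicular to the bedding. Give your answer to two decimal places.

Two edge vectors: Outcrop 2→Outcrop 3 = (127, -329, -547), Outcrop 2→Outcrop 4 = (-8, -123, -178).
Normal n = (Outcrop 2→Outcrop 3) × (Outcrop 2→Outcrop 4) = (-8719, 26982, -18253).
So ∂z/∂E = −n_x/n_z = −0.47767 and ∂z/∂N = −n_y/n_z = 1.47822.
|∇z| = √(a²+b²) = 1.55349, so dip δ = arctan(1.55349) = 57.23°.
True thickness = vertical thickness × cos δ = 33 × cos 57.23° = 17.86 m.

17.86 m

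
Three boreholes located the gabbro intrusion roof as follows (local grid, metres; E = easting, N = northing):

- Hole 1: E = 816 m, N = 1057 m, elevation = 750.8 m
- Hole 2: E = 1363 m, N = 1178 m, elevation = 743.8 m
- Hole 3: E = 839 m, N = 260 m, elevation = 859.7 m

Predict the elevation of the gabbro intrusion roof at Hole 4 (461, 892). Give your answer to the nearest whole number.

Let the plane be z = a·E + b·N + c.
Hole 2−Hole 1: 547a + 121b = −7;  Hole 3−Hole 1: 23a − 797b = 108.9.
Solving gives a = 0.01732, b = −0.13614.
Then c = 750.8 − a·816 − b·1057 = 880.57.
At (461, 892): z = 8.0 − 121.4 + 880.57 = 767.1 m.

767 m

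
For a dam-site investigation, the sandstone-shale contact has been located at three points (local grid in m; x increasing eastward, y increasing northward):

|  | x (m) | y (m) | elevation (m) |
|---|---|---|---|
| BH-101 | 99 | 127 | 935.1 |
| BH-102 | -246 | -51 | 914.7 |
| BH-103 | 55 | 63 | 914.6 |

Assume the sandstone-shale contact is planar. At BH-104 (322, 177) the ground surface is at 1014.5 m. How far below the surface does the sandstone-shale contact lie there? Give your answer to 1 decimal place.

Let the plane be z = a·x + b·y + c.
BH-102−BH-101: −345a − 178b = −20.4;  BH-103−BH-101: −44a − 64b = −20.5.
Solving gives a = −0.16447, b = 0.43339.
Then c = 935.1 − a·99 − b·127 = 896.34.
At (322, 177): z_contact = −52.96 + 76.71 + 896.34 = 920.09 m.
Depth below ground = 1014.5 − 920.09 = 94.4 m.

94.4 m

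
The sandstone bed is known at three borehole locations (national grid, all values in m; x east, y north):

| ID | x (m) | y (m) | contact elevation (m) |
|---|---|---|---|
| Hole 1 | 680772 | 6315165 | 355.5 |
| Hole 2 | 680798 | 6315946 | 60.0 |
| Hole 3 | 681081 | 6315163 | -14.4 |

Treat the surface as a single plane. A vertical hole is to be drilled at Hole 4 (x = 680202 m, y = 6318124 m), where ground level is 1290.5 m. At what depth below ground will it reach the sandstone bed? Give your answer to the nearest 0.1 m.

Let the plane be z = a·x + b·y + c.
Hole 2−Hole 1: 26a + 781b = −295.5;  Hole 3−Hole 1: 309a − 2b = −369.9.
Solving gives a = −1.199277905, b = −0.338436331.
Then c = 355.5 − a·680772 − b·6315165 = 2954071.59.
At (680202, 6318124): z_contact = −815751.23 − 2138282.71 + 2954071.59 = 37.66 m.
Depth below ground = 1290.5 − 37.66 = 1252.8 m.

1252.8 m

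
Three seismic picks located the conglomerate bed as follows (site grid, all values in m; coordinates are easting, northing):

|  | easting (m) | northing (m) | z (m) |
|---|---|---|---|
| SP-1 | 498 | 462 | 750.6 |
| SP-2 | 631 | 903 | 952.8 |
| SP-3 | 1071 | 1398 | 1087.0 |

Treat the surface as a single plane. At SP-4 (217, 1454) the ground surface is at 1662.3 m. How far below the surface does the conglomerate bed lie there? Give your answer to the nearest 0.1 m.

Two edge vectors: SP-1→SP-2 = (133, 441, 202.2), SP-1→SP-3 = (573, 936, 336.4).
Normal n = (SP-1→SP-2) × (SP-1→SP-3) = (-40906.8, 71119.4, -128205).
So ∂z/∂easting = −n_x/n_z = −0.319073 and ∂z/∂northing = −n_y/n_z = 0.554732.
Intercept c from SP-1: 750.6 + 158.90 − 256.29 = 653.21.
At (217, 1454): z_contact = −69.24 + 806.58 + 653.21 = 1390.55 m.
Depth below ground = 1662.3 − 1390.55 = 271.7 m.

271.7 m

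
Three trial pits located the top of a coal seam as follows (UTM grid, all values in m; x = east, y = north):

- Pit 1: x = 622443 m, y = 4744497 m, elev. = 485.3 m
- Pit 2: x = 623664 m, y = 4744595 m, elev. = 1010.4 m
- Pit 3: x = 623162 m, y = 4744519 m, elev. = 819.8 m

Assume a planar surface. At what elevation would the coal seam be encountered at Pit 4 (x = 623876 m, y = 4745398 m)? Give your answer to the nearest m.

545 m

Two edge vectors: Pit 1→Pit 2 = (1221, 98, 525.1), Pit 1→Pit 3 = (719, 22, 334.5).
Normal n = (Pit 1→Pit 2) × (Pit 1→Pit 3) = (21228.8, -30877.6, -43600).
So ∂z/∂x = −n_x/n_z = 0.48689908 and ∂z/∂y = −n_y/n_z = −0.70820183.
Intercept c from Pit 1: 485.3 − 303066.93 + 3360061.48 = 3057479.86.
At (623876, 4745398): z = 303764.7 − 3360699.6 + 3057479.86 = 544.9 m.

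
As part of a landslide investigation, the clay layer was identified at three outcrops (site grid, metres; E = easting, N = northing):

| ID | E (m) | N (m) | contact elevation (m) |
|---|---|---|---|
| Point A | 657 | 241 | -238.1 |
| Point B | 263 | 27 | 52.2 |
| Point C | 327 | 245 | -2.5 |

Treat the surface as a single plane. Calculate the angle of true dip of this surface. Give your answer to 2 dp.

Let the plane be z = a·E + b·N + c.
Point B−Point A: −394a − 214b = 290.3;  Point C−Point A: −330a + 4b = 235.6.
Solving gives a = −0.71444, b = −0.04117.
Gradient magnitude |∇z| = √(a² + b²) = √(0.51042 + 0.00170) = 0.71562.
True dip = arctan(0.71562) = 35.59°, dipping toward E (azimuth ≈ 087°).

35.59°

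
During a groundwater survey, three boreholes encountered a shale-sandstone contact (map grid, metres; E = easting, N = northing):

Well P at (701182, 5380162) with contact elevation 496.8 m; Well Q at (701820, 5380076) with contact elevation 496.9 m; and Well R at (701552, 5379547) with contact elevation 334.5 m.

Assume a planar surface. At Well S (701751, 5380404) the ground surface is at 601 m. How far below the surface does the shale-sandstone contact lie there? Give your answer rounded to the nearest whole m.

Two edge vectors: Well P→Well Q = (638, -86, 0.1), Well P→Well R = (370, -615, -162.3).
Normal n = (Well P→Well Q) × (Well P→Well R) = (14019.3, 103584.4, -360550).
So ∂z/∂E = −n_x/n_z = 0.03888310 and ∂z/∂N = −n_y/n_z = 0.28729552.
Intercept c from Well P: 496.8 − 27264.13 − 1545696.44 = −1572463.77.
At (701751, 5380404): z_contact = 27286.3 + 1545766.0 − 1572463.77 = 588.4 m.
Depth below ground = 601 − 588.4 = 13 m.

13 m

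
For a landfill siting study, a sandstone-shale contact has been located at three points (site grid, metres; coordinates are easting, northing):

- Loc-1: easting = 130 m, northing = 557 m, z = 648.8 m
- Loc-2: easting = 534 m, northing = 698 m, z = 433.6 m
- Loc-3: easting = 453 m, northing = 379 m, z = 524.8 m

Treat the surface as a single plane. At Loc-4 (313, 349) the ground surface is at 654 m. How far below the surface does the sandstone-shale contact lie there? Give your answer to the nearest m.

Let the plane be z = a·easting + b·northing + c.
Loc-2−Loc-1: 404a + 141b = −215.2;  Loc-3−Loc-1: 323a − 178b = −124.
Solving gives a = −0.47499, b = −0.16529.
Then c = 648.8 − a·130 − b·557 = 802.61.
At (313, 349): z_contact = −148.7 − 57.7 + 802.61 = 596.3 m.
Depth below ground = 654 − 596.3 = 58 m.

58 m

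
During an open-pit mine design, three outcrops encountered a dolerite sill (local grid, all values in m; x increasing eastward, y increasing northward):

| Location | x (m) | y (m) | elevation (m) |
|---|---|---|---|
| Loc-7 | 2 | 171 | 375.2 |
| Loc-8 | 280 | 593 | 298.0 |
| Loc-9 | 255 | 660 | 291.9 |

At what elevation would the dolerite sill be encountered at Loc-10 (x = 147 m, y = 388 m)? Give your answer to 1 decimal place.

335.3 m

Two edge vectors: Loc-7→Loc-8 = (278, 422, -77.2), Loc-7→Loc-9 = (253, 489, -83.3).
Normal n = (Loc-7→Loc-8) × (Loc-7→Loc-9) = (2598.2, 3625.8, 29176).
So ∂z/∂x = −n_x/n_z = −0.08905 and ∂z/∂y = −n_y/n_z = −0.12427.
Intercept c from Loc-7: 375.2 + 0.18 + 21.25 = 396.63.
At (147, 388): z = −13.1 − 48.2 + 396.63 = 335.3 m.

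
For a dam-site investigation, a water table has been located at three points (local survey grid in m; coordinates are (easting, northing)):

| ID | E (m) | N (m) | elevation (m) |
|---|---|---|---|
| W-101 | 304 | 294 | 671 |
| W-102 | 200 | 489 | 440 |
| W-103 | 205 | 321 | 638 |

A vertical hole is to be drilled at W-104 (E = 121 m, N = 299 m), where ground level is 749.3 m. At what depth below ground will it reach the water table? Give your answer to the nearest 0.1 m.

86.4 m

Let the plane be z = a·E + b·N + c.
W-102−W-101: −104a + 195b = −231;  W-103−W-101: −99a + 27b = −33.
Solving gives a = 0.01200, b = −1.17821.
Then c = 671 − a·304 − b·294 = 1013.75.
At (121, 299): z_contact = 1.45 − 352.29 + 1013.75 = 662.91 m.
Depth below ground = 749.3 − 662.91 = 86.4 m.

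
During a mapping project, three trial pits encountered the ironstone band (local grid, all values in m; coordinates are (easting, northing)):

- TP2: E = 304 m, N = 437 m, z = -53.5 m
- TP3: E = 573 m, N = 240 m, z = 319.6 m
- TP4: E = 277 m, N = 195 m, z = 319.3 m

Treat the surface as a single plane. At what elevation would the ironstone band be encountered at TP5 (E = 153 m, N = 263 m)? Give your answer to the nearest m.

Let the plane be z = a·E + b·N + c.
TP3−TP2: 269a − 197b = 373.1;  TP4−TP2: −27a − 242b = 372.8.
Solving gives a = 0.23927, b = −1.56719.
Then c = -53.5 − a·304 − b·437 = 558.62.
At (153, 263): z = 36.6 − 412.2 + 558.62 = 183.1 m.

183 m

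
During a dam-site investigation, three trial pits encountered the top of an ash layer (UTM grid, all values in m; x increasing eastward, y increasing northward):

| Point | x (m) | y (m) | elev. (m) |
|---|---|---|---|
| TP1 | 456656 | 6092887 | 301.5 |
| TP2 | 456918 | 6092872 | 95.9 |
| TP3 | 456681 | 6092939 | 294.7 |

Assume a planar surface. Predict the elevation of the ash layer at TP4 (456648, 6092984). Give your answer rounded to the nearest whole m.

331 m

Let the plane be z = a·x + b·y + c.
TP2−TP1: 262a − 15b = −205.6;  TP3−TP1: 25a + 52b = −6.8.
Solving gives a = −0.77099793, b = 0.23990285.
Then c = 301.5 − a·456656 − b·6092887 = −1109318.63.
At (456648, 6092984): z = −352074.7 + 1461724.2 − 1109318.63 = 330.9 m.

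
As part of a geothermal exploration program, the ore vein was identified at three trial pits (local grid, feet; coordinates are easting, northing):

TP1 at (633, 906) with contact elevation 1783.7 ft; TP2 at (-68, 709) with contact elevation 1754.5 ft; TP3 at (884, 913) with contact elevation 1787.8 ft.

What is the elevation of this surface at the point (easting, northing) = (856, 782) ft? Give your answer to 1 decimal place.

Two edge vectors: TP1→TP2 = (-701, -197, -29.2), TP1→TP3 = (251, 7, 4.1).
Normal n = (TP1→TP2) × (TP1→TP3) = (-603.3, -4455.1, 44540).
So ∂z/∂easting = −n_x/n_z = 0.01355 and ∂z/∂northing = −n_y/n_z = 0.10002.
Intercept c from TP1: 1783.7 − 8.57 − 90.62 = 1684.50.
At (856, 782): z = 11.6 + 78.2 + 1684.50 = 1774.3 ft.

1774.3 ft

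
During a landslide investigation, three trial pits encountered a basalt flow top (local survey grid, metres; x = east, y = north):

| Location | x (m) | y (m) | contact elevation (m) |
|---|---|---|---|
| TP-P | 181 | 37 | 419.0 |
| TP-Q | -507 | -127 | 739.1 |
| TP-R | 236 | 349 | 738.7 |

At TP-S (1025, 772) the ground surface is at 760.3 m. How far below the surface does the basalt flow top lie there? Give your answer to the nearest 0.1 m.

117.3 m

Two edge vectors: TP-P→TP-Q = (-688, -164, 320.1), TP-P→TP-R = (55, 312, 319.7).
Normal n = (TP-P→TP-Q) × (TP-P→TP-R) = (-152302, 237559.1, -205636).
So ∂z/∂x = −n_x/n_z = −0.740639 and ∂z/∂y = −n_y/n_z = 1.155241.
Intercept c from TP-P: 419 + 134.06 − 42.74 = 510.31.
At (1025, 772): z_contact = −759.15 + 891.85 + 510.31 = 643.00 m.
Depth below ground = 760.3 − 643.00 = 117.3 m.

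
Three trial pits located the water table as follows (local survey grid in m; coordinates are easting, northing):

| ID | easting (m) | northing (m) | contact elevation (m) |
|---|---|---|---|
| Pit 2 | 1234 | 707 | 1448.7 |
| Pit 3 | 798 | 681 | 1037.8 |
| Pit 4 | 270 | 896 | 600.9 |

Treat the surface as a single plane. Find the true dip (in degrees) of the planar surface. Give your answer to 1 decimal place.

43.8°

Let the plane be z = a·easting + b·northing + c.
Pit 3−Pit 2: −436a − 26b = −410.9;  Pit 4−Pit 2: −964a + 189b = −847.8.
Solving gives a = 0.92775, b = 0.24628.
Gradient magnitude |∇z| = √(a² + b²) = √(0.86071 + 0.06065) = 0.95988.
True dip = arctan(0.95988) = 43.8°, dipping toward WSW (azimuth ≈ 255°).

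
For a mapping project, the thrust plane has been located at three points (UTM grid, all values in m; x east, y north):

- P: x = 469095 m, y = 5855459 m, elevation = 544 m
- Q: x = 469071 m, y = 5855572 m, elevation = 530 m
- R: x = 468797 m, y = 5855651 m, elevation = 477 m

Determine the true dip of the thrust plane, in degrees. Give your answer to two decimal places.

10.74°

Let the plane be z = a·x + b·y + c.
Q−P: −24a + 113b = −14;  R−P: −298a + 192b = −67.
Solving gives a = 0.16800, b = −0.08821.
Gradient magnitude |∇z| = √(a² + b²) = √(0.02822 + 0.00778) = 0.18975.
True dip = arctan(0.18975) = 10.74°, dipping toward WNW (azimuth ≈ 298°).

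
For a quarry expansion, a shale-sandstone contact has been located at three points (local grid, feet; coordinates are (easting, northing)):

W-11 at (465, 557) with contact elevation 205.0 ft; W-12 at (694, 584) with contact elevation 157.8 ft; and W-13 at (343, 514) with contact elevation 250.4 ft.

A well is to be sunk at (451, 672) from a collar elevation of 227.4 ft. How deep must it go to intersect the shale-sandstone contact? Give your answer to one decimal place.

102.1 ft

Let the plane be z = a·E + b·N + c.
W-12−W-11: 229a + 27b = −47.2;  W-13−W-11: −122a − 43b = 45.4.
Solving gives a = −0.12266, b = −0.70780.
Then c = 205 − a·465 − b·557 = 656.28.
At (451, 672): z_contact = −55.32 − 475.64 + 656.28 = 125.32 ft.
Depth below ground = 227.4 − 125.32 = 102.1 ft.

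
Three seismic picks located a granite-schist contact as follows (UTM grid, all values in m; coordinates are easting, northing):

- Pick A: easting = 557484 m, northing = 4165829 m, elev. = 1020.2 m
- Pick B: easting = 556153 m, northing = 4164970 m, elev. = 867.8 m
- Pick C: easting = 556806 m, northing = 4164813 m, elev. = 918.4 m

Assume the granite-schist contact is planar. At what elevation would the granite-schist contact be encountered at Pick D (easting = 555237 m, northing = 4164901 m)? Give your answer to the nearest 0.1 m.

Let the plane be z = a·easting + b·northing + c.
Pick B−Pick A: −1331a − 859b = −152.4;  Pick C−Pick A: −678a − 1016b = −101.8.
Solving gives a = 0.087534388, b = 0.041783155.
Then c = 1020.2 − a·557484 − b·4165829 = −221840.30.
At (555237, 4164901): z = 48602.3 + 174022.7 − 221840.30 = 784.7 m.

784.7 m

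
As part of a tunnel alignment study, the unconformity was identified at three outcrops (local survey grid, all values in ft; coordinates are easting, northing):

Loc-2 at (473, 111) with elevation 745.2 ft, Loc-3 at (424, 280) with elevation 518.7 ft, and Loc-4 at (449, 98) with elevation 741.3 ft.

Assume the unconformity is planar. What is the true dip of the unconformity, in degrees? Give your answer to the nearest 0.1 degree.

53.6°

Let the plane be z = a·easting + b·northing + c.
Loc-3−Loc-2: −49a + 169b = −226.5;  Loc-4−Loc-2: −24a − 13b = −3.9.
Solving gives a = 0.76787, b = −1.11760.
Gradient magnitude |∇z| = √(a² + b²) = √(0.58962 + 1.24903) = 1.35597.
True dip = arctan(1.35597) = 53.6°, dipping toward NW (azimuth ≈ 326°).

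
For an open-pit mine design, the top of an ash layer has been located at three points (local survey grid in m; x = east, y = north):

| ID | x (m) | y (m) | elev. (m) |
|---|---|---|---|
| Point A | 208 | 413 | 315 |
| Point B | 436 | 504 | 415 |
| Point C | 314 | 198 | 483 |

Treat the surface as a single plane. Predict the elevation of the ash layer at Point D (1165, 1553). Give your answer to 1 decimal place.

Two edge vectors: Point A→Point B = (228, 91, 100), Point A→Point C = (106, -215, 168).
Normal n = (Point A→Point B) × (Point A→Point C) = (36788, -27704, -58666).
So ∂z/∂x = −n_x/n_z = 0.627075 and ∂z/∂y = −n_y/n_z = −0.472233.
Intercept c from Point A: 315 − 130.43 + 195.03 = 379.60.
At (1165, 1553): z = 730.5 − 733.4 + 379.60 = 376.8 m.

376.8 m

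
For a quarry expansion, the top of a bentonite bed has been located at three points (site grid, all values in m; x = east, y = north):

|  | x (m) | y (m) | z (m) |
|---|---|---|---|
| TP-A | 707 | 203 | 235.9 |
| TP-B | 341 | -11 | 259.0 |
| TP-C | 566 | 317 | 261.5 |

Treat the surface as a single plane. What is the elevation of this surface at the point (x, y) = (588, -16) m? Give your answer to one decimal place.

Two edge vectors: TP-A→TP-B = (-366, -214, 23.1), TP-A→TP-C = (-141, 114, 25.6).
Normal n = (TP-A→TP-B) × (TP-A→TP-C) = (-8111.8, 6112.5, -71898).
So ∂z/∂x = −n_x/n_z = −0.11282 and ∂z/∂y = −n_y/n_z = 0.08502.
Intercept c from TP-A: 235.9 + 79.77 − 17.26 = 298.41.
At (588, -16): z = −66.3 − 1.4 + 298.41 = 230.7 m.

230.7 m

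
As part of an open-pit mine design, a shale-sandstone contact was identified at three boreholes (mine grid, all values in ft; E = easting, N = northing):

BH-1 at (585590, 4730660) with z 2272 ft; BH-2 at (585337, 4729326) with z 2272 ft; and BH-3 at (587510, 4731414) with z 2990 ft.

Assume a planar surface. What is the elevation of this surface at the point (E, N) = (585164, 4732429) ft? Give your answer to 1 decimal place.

1964.3 ft

Two edge vectors: BH-1→BH-2 = (-253, -1334, 0), BH-1→BH-3 = (1920, 754, 718).
Normal n = (BH-1→BH-2) × (BH-1→BH-3) = (-957812, 181654, 2370518).
So ∂z/∂E = −n_x/n_z = 0.404051773 and ∂z/∂N = −n_y/n_z = −0.076630509.
Intercept c from BH-1: 2272 − 236608.68 + 362512.88 = 128176.20.
At (585164, 4732429): z = 236436.6 − 362648.4 + 128176.20 = 1964.3 ft.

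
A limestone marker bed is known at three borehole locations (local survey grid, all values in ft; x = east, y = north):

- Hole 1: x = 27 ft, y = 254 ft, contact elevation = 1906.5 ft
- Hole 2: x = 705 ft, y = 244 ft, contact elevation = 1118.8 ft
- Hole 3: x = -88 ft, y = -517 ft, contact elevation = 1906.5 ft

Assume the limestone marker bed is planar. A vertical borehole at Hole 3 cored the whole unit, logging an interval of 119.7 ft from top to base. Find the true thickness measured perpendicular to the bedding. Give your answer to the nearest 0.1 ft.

Two edge vectors: Hole 1→Hole 2 = (678, -10, -787.7), Hole 1→Hole 3 = (-115, -771, 0).
Normal n = (Hole 1→Hole 2) × (Hole 1→Hole 3) = (-607316.7, 90585.5, -523888).
So ∂z/∂x = −n_x/n_z = −1.15925 and ∂z/∂y = −n_y/n_z = 0.17291.
|∇z| = √(a²+b²) = 1.17207, so dip δ = arctan(1.17207) = 49.53°.
True thickness = vertical thickness × cos δ = 119.7 × cos 49.53° = 77.7 ft.

77.7 ft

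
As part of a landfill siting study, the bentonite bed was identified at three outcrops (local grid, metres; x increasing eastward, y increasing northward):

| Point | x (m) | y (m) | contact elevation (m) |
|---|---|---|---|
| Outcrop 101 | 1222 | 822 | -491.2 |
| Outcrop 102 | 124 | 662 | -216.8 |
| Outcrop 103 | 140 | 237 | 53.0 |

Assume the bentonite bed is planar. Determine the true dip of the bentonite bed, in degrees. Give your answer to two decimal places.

Two edge vectors: Outcrop 101→Outcrop 102 = (-1098, -160, 274.4), Outcrop 101→Outcrop 103 = (-1082, -585, 544.2).
Normal n = (Outcrop 101→Outcrop 102) × (Outcrop 101→Outcrop 103) = (73452, 300630.8, 469210).
So ∂z/∂x = −n_x/n_z = −0.15654 and ∂z/∂y = −n_y/n_z = −0.64072.
Gradient magnitude |∇z| = √(a² + b²) = √(0.02451 + 0.41052) = 0.65956.
True dip = arctan(0.65956) = 33.41°, dipping toward NNE (azimuth ≈ 014°).

33.41°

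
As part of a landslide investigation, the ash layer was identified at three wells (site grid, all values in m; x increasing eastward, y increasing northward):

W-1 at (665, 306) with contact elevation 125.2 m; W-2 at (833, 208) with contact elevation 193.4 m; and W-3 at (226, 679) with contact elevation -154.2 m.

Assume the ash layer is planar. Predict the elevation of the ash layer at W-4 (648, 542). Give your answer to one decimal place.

Two edge vectors: W-1→W-2 = (168, -98, 68.2), W-1→W-3 = (-439, 373, -279.4).
Normal n = (W-1→W-2) × (W-1→W-3) = (1942.6, 16999.4, 19642).
So ∂z/∂x = −n_x/n_z = −0.09890 and ∂z/∂y = −n_y/n_z = −0.86546.
Intercept c from W-1: 125.2 + 65.77 + 264.83 = 455.80.
At (648, 542): z = −64.1 − 469.1 + 455.80 = -77.4 m.

-77.4 m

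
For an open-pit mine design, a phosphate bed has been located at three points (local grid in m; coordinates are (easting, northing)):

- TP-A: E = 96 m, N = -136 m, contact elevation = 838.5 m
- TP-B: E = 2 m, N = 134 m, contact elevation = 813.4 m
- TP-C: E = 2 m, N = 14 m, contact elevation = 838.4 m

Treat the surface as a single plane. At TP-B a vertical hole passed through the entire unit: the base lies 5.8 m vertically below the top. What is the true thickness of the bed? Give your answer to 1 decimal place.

5.4 m

Two edge vectors: TP-A→TP-B = (-94, 270, -25.1), TP-A→TP-C = (-94, 150, -0.1).
Normal n = (TP-A→TP-B) × (TP-A→TP-C) = (3738, 2350, 11280).
So ∂z/∂E = −n_x/n_z = −0.33138 and ∂z/∂N = −n_y/n_z = −0.20833.
|∇z| = √(a²+b²) = 0.39143, so dip δ = arctan(0.39143) = 21.38°.
True thickness = vertical thickness × cos δ = 5.8 × cos 21.38° = 5.4 m.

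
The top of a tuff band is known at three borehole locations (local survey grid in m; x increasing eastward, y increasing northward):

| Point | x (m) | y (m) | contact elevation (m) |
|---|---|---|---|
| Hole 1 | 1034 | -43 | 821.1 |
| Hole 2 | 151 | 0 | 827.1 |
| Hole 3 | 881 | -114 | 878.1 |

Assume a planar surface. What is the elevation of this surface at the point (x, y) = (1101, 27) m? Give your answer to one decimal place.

Let the plane be z = a·x + b·y + c.
Hole 2−Hole 1: −883a + 43b = 6;  Hole 3−Hole 1: −153a − 71b = 57.
Solving gives a = −0.041532, b = −0.713319.
Then c = 821.1 − a·1034 − b·-43 = 833.37.
At (1101, 27): z = −45.7 − 19.3 + 833.37 = 768.4 m.

768.4 m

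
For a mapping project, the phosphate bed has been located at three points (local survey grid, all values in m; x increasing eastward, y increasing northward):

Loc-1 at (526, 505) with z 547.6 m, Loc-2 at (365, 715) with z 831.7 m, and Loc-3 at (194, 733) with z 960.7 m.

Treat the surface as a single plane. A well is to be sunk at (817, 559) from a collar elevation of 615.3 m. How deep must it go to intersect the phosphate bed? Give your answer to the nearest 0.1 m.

Two edge vectors: Loc-1→Loc-2 = (-161, 210, 284.1), Loc-1→Loc-3 = (-332, 228, 413.1).
Normal n = (Loc-1→Loc-2) × (Loc-1→Loc-3) = (21976.2, -27812.1, 33012).
So ∂z/∂x = −n_x/n_z = −0.66570 and ∂z/∂y = −n_y/n_z = 0.84248.
Intercept c from Loc-1: 547.6 + 350.16 − 425.45 = 472.31.
At (817, 559): z_contact = −543.88 + 470.95 + 472.31 = 399.37 m.
Depth below ground = 615.3 − 399.37 = 215.9 m.

215.9 m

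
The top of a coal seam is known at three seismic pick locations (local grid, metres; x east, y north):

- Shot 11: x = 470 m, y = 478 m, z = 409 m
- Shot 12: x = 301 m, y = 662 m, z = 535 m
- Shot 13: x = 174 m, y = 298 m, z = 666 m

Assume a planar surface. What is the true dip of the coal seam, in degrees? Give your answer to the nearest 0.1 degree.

39.6°

Let the plane be z = a·x + b·y + c.
Shot 12−Shot 11: −169a + 184b = 126;  Shot 13−Shot 11: −296a − 180b = 257.
Solving gives a = −0.82428, b = −0.07230.
Gradient magnitude |∇z| = √(a² + b²) = √(0.67943 + 0.00523) = 0.82744.
True dip = arctan(0.82744) = 39.6°, dipping toward E (azimuth ≈ 085°).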